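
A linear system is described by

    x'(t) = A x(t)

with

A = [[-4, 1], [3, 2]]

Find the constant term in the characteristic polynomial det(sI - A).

-11

For a 2×2 matrix, det(sI - A) = s^2 - (tr A)s + det A.
tr A = -2, det A = -11.
So p(s) = s^2 + 2s - 11.
The constant term is -11.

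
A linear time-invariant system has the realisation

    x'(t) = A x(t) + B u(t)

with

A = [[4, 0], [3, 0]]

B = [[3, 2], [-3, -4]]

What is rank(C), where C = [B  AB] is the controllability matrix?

AB = [[12, 8], [9, 6]]
Controllability matrix C = [B  AB] = [[3, 2, 12, 8], [-3, -4, 9, 6]]
Take the 2×2 submatrix of C formed by columns 1, 2: [[3, 2], [-3, -4]]. Its determinant is 3·(-4) - 2·(-3) = -12 - (-6) = -6 ≠ 0.
So rank(C) ≥ 2; since C has 2 rows, rank(C) = 2.
rank(C) = 2 = n, so the pair (A, B) is completely controllable.

2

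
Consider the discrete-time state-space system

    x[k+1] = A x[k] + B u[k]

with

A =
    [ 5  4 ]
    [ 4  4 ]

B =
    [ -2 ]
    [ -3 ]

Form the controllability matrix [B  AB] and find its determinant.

AB = [[-22], [-20]]
Controllability matrix C = [B  AB] = [[-2, -22], [-3, -20]]
det(C) = (-2)·(-20) - (-22)·(-3) = 40 - 66 = -26
Since det(C) ≠ 0, rank(C) = 2 and the system is completely controllable.

-26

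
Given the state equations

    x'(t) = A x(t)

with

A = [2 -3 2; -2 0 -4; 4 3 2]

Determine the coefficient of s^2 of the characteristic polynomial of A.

Expand det(sI - A) for the 3×3 matrix.
p(s) = s^3 - 4s^2 + 2s - 48.
(Check: constant term = det(-A) = (-1)^3 det A = -48; coefficient of s^2 = -tr A = -4.)
The coefficient of s^2 is -4.

-4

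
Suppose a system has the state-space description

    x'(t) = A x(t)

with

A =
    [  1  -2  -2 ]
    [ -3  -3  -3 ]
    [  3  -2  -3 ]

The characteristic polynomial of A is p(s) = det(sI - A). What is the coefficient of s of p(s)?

Expand det(sI - A) for the 3×3 matrix.
p(s) = s^3 + 5s^2 - 3s - 9.
(Check: constant term = det(-A) = (-1)^3 det A = -9; coefficient of s^2 = -tr A = 5.)
The coefficient of s is -3.

-3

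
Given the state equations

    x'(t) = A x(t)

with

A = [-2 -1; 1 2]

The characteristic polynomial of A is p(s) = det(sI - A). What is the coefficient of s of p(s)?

0

For a 2×2 matrix, det(sI - A) = s^2 - (tr A)s + det A.
tr A = 0, det A = -3.
So p(s) = s^2 - 3.
The coefficient of s is 0.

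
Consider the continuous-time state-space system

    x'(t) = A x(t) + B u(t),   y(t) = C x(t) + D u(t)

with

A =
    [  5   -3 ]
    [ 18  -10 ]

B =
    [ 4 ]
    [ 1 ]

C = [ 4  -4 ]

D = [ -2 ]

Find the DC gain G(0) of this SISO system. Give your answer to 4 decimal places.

-32.0000

G(0) = C(-A)^{-1}B + D = -C A^{-1} B + D.
det A = 4, so A^{-1} = (1/4)·adj(A) = [[-5/2, 3/4], [-9/2, 5/4]]
A^{-1} B = [-37/4, -67/4]^T
C A^{-1} B = 30
G(0) = D - C A^{-1} B = -2 - (30) = -32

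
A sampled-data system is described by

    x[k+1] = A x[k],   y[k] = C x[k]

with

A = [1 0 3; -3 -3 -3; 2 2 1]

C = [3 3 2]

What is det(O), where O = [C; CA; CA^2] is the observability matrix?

-17

CA = [[-2, -5, 2]]
CA^2 = [[17, 19, 11]]
Observability matrix O = [C; CA; CA^2] = [[3, 3, 2], [-2, -5, 2], [17, 19, 11]]
Expanding along the first row, det(O) = 3·((-5)·11 - 2·19) - 3·((-2)·11 - 2·17) + 2·((-2)·19 - (-5)·17) = 3·(-93) - 3·(-56) + 2·47 = -17
Since det(O) ≠ 0, rank(O) = 3 and the system is completely observable.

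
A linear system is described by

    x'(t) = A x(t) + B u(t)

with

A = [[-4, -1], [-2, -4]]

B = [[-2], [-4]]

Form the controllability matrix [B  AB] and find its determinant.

8

AB = [[12], [20]]
Controllability matrix C = [B  AB] = [[-2, 12], [-4, 20]]
det(C) = (-2)·20 - 12·(-4) = -40 - (-48) = 8
Since det(C) ≠ 0, rank(C) = 2 and the system is completely controllable.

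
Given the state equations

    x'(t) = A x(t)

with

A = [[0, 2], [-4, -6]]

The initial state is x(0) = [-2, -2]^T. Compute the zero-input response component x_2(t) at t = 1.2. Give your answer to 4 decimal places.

det(sI - A) = s^2 - (tr A)s + det A, with tr A = 0 + (-6) = -6 and det A = 0·(-6) - 2·(-4) = 0 - (-8) = 8.
So p(s) = det(sI - A) = s^2 + 6s + 8.
Factor s^2 + 6s + 8: two numbers with sum -6 and product 8 are -2 and -4, so s^2 + 6s + 8 = (s + 2)(s + 4).
Hence p(s) = (s + 2) (s + 4), with roots -4, -2.
The eigenvalues -4, -2 are distinct and real, so A is diagonalisable and x(t) = e^{At} x(0) = V diag(e^{λ_i t}) V^{-1} x(0), where the columns of V are the eigenvectors.
λ = -4: A - (-4)I = [[4, 2], [-4, -2]]. Row 1 gives 4·v1 + 2·v2 = 0, so take v_1 = [-1, 2]^T.
λ = -2: A - (-2)I = [[2, 2], [-4, -4]]. Row 1 gives 2·v1 + 2·v2 = 0, so take v_2 = [-1, 1]^T.
V = [v_1 v_2] = [[-1, -1], [2, 1]] has det V = 1, so V^{-1} = adj(V)/det V = [[1, 1], [-2, -1]].
Modal coordinates z(0) = V^{-1} x(0): 1·(-2) + 1·(-2) = -4; (-2)·(-2) + (-1)·(-2) = 6; so z(0) = [-4, 6]^T.
x_2(t) = Σ_i (v_i)_2 · z_i(0) · e^{λ_i t} (row 2 of V times the modal terms).
x_2(1.2) = 2·(-4)·e^{-4·1.2} + 1·6·e^{-2·1.2} = (-8)·0.008230 + 6·0.090718 = 0.4785.

0.4785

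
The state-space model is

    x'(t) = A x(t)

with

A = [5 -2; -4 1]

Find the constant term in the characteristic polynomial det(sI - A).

For a 2×2 matrix, det(sI - A) = s^2 - (tr A)s + det A.
tr A = 6, det A = -3.
So p(s) = s^2 - 6s - 3.
The constant term is -3.

-3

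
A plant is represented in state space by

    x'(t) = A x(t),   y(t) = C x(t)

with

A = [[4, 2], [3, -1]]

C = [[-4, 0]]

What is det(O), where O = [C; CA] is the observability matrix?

CA = [[-16, -8]]
Observability matrix O = [C; CA] = [[-4, 0], [-16, -8]]
det(O) = (-4)·(-8) - 0·(-16) = 32 - 0 = 32
Since det(O) ≠ 0, rank(O) = 2 and the system is completely observable.

32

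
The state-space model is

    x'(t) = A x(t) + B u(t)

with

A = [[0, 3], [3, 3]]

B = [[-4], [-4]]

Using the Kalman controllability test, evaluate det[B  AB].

48

AB = [[-12], [-24]]
Controllability matrix C = [B  AB] = [[-4, -12], [-4, -24]]
det(C) = (-4)·(-24) - (-12)·(-4) = 96 - 48 = 48
Since det(C) ≠ 0, rank(C) = 2 and the system is completely controllable.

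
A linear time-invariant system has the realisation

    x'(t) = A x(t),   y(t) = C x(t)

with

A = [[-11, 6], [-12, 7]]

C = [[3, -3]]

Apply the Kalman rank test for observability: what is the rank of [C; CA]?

CA = [[3, -3]]
Observability matrix O = [C; CA] = [[3, -3], [3, -3]]
Every row of O is a scalar multiple of row 1 = [3, -3] (multipliers 1, 1), so the rows span a one-dimensional space.
O ≠ 0, hence rank(O) = 1.
rank(O) = 1 < n = 2, so the pair (A, C) is not completely observable.

1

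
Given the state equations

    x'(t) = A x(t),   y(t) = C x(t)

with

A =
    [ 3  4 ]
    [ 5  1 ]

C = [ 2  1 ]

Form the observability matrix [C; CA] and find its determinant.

7

CA = [[11, 9]]
Observability matrix O = [C; CA] = [[2, 1], [11, 9]]
det(O) = 2·9 - 1·11 = 18 - 11 = 7
Since det(O) ≠ 0, rank(O) = 2 and the system is completely observable.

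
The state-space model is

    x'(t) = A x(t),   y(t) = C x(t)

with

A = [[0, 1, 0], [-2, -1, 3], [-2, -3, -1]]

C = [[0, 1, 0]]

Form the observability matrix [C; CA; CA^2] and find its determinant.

CA = [[-2, -1, 3]]
CA^2 = [[-4, -10, -6]]
Observability matrix O = [C; CA; CA^2] = [[0, 1, 0], [-2, -1, 3], [-4, -10, -6]]
Expanding along the first row, det(O) = 0·((-1)·(-6) - 3·(-10)) - 1·((-2)·(-6) - 3·(-4)) + 0·((-2)·(-10) - (-1)·(-4)) = 0·36 - 1·24 + 0·16 = -24
Since det(O) ≠ 0, rank(O) = 3 and the system is completely observable.

-24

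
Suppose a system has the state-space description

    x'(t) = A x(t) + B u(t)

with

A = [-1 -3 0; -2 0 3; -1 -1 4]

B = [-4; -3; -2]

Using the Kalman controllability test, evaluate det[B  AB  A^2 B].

AB = [[13], [2], [-1]]
A^2B = [[-19], [-29], [-19]]
Controllability matrix C = [B  AB  A^2B] = [[-4, 13, -19], [-3, 2, -29], [-2, -1, -19]]
Expanding along the first row, det(C) = (-4)·(2·(-19) - (-29)·(-1)) - 13·((-3)·(-19) - (-29)·(-2)) + (-19)·((-3)·(-1) - 2·(-2)) = (-4)·(-67) - 13·(-1) + (-19)·7 = 148
Since det(C) ≠ 0, rank(C) = 3 and the system is completely controllable.

148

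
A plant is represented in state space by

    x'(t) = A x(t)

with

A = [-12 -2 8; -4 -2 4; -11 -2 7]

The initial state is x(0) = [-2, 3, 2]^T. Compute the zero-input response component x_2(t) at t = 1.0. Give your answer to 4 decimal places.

det(sI - A) = s^3 - (tr A)s^2 + (M11 + M22 + M33)s - det A, where Mii is the 2×2 principal minor of A obtained by deleting row i and column i.
tr A = (-12) + (-2) + 7 = -7; M11 = (-2)·7 - 4·(-2) = -14 - (-8) = -6; M22 = (-12)·7 - 8·(-11) = -84 - (-88) = 4; M33 = (-12)·(-2) - (-2)·(-4) = 24 - 8 = 16; sum of minors = 14.
det A = (-12)·((-2)·7 - 4·(-2)) - (-2)·((-4)·7 - 4·(-11)) + 8·((-4)·(-2) - (-2)·(-11)) = (-12)·(-6) - (-2)·16 + 8·(-14) = -8.
So p(s) = det(sI - A) = s^3 + 7s^2 + 14s + 8.
Rational-root test: any integer root divides 8. Testing small divisors, s = -1 works: p(-1) = -1 + 7 + (-14) + 8 = 0, so (s + 1) is a factor.
Dividing, p(s) = (s + 1)(s^2 + 6s + 8).
Factor s^2 + 6s + 8: two numbers with sum -6 and product 8 are -2 and -4, so s^2 + 6s + 8 = (s + 2)(s + 4).
Hence p(s) = (s + 1) (s + 2) (s + 4), with roots -4, -2, -1.
The eigenvalues -4, -2, -1 are distinct and real, so A is diagonalisable and x(t) = e^{At} x(0) = V diag(e^{λ_i t}) V^{-1} x(0), where the columns of V are the eigenvectors.
λ = -4: A - (-4)I = [[-8, -2, 8], [-4, 2, 4], [-11, -2, 11]]. v must be orthogonal to every row; (row 1) × (row 2) = [-24, 0, -24], so take v_1 = [1, 0, 1]^T.
λ = -2: A - (-2)I = [[-10, -2, 8], [-4, 0, 4], [-11, -2, 9]]. v must be orthogonal to every row; (row 1) × (row 2) = [-8, 8, -8], so take v_2 = [-1, 1, -1]^T.
λ = -1: A - (-1)I = [[-11, -2, 8], [-4, -1, 4], [-11, -2, 8]]. v must be orthogonal to every row; (row 1) × (row 2) = [0, 12, 3], so take v_3 = [0, 4, 1]^T.
V = [v_1 v_2 v_3] = [[1, -1, 0], [0, 1, 4], [1, -1, 1]] has det V = 1, so V^{-1} = adj(V)/det V = [[5, 1, -4], [4, 1, -4], [-1, 0, 1]].
Modal coordinates z(0) = V^{-1} x(0): 5·(-2) + 1·3 + (-4)·2 = -15; 4·(-2) + 1·3 + (-4)·2 = -13; (-1)·(-2) + 0·3 + 1·2 = 4; so z(0) = [-15, -13, 4]^T.
x_2(t) = Σ_i (v_i)_2 · z_i(0) · e^{λ_i t} (row 2 of V times the modal terms).
x_2(1.0) = 0·(-15)·e^{-4·1.0} + 1·(-13)·e^{-2·1.0} + 4·4·e^{-1·1.0} = 0·0.018316 + (-13)·0.135335 + 16·0.367879 = 4.1267.

4.1267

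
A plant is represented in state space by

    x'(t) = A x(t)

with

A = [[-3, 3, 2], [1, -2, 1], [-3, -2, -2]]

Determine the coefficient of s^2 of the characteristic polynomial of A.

Expand det(sI - A) for the 3×3 matrix.
p(s) = s^3 + 7s^2 + 21s + 37.
(Check: constant term = det(-A) = (-1)^3 det A = 37; coefficient of s^2 = -tr A = 7.)
The coefficient of s^2 is 7.

7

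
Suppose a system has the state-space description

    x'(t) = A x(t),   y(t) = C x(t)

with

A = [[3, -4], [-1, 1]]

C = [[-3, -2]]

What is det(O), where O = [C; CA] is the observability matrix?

-44

CA = [[-7, 10]]
Observability matrix O = [C; CA] = [[-3, -2], [-7, 10]]
det(O) = (-3)·10 - (-2)·(-7) = -30 - 14 = -44
Since det(O) ≠ 0, rank(O) = 2 and the system is completely observable.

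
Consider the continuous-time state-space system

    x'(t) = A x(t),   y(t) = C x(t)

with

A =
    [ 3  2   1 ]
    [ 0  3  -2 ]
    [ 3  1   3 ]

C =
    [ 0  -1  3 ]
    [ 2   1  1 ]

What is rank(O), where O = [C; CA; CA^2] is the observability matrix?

3

CA = [[9, 0, 11], [9, 8, 3]]
CA^2 = [[60, 29, 42], [36, 45, 2]]
Observability matrix O = [C; CA; CA^2] = [[0, -1, 3], [2, 1, 1], [9, 0, 11], [9, 8, 3], [60, 29, 42], [36, 45, 2]]
Take the 3×3 submatrix of O formed by rows 1, 2, 3: [[0, -1, 3], [2, 1, 1], [9, 0, 11]]. Its determinant is 0·(1·11 - 1·0) - (-1)·(2·11 - 1·9) + 3·(2·0 - 1·9) = 0·11 - (-1)·13 + 3·(-9) = -14 ≠ 0.
So rank(O) ≥ 3; since O has 3 columns, rank(O) = 3.
rank(O) = 3 = n, so the pair (A, C) is completely observable.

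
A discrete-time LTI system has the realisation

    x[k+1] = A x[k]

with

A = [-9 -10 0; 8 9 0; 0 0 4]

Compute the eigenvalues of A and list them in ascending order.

-1, 1, 4

det(zI - A) = z^3 - (tr A)z^2 + (M11 + M22 + M33)z - det A, where Mii is the 2×2 principal minor of A obtained by deleting row i and column i.
tr A = (-9) + 9 + 4 = 4; M11 = 9·4 - 0·0 = 36 - 0 = 36; M22 = (-9)·4 - 0·0 = -36 - 0 = -36; M33 = (-9)·9 - (-10)·8 = -81 - (-80) = -1; sum of minors = -1.
det A = (-9)·(9·4 - 0·0) - (-10)·(8·4 - 0·0) + 0·(8·0 - 9·0) = (-9)·36 - (-10)·32 + 0·0 = -4.
So p(z) = det(zI - A) = z^3 - 4z^2 - z + 4.
Rational-root test: any integer root divides 4. Testing small divisors, z = -1 works: p(-1) = -1 + (-4) + 1 + 4 = 0, so (z + 1) is a factor.
Dividing, p(z) = (z + 1)(z^2 - 5z + 4).
Factor z^2 - 5z + 4: two numbers with sum 5 and product 4 are 4 and 1, so z^2 - 5z + 4 = (z - 4)(z - 1).
Hence p(z) = (z - 4) (z - 1) (z + 1), with roots -1, 1, 4.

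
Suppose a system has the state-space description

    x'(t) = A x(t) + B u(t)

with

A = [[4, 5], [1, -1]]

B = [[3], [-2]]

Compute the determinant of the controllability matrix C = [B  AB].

19

AB = [[2], [5]]
Controllability matrix C = [B  AB] = [[3, 2], [-2, 5]]
det(C) = 3·5 - 2·(-2) = 15 - (-4) = 19
Since det(C) ≠ 0, rank(C) = 2 and the system is completely controllable.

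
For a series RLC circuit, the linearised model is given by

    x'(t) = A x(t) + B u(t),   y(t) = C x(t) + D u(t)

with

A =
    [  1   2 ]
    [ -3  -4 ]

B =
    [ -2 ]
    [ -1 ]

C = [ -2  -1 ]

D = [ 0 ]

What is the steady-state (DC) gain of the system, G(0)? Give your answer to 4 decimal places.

6.5000

G(0) = C(-A)^{-1}B + D = -C A^{-1} B + D.
det A = 2, so A^{-1} = (1/2)·adj(A) = [[-2, -1], [3/2, 1/2]]
A^{-1} B = [5, -7/2]^T
C A^{-1} B = -13/2
G(0) = D - C A^{-1} B = 0 - (-13/2) = 13/2 ≈ 6.5000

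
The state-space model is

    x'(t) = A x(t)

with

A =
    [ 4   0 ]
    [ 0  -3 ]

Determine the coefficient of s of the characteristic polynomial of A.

-1

For a 2×2 matrix, det(sI - A) = s^2 - (tr A)s + det A.
tr A = 1, det A = -12.
So p(s) = s^2 - s - 12.
The coefficient of s is -1.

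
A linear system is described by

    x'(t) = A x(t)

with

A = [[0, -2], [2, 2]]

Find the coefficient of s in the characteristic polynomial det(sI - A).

-2

For a 2×2 matrix, det(sI - A) = s^2 - (tr A)s + det A.
tr A = 2, det A = 4.
So p(s) = s^2 - 2s + 4.
The coefficient of s is -2.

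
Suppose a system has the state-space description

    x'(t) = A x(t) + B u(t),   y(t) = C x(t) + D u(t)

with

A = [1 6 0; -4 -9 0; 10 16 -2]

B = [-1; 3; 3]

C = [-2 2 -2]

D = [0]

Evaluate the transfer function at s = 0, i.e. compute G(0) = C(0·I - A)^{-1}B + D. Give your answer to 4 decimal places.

G(0) = C(-A)^{-1}B + D = -C A^{-1} B + D.
det A = -30, so A^{-1} = (1/-30)·adj(A) = [[-3/5, -2/5, 0], [4/15, 1/15, 0], [-13/15, -22/15, -1/2]]
A^{-1} B = [-3/5, -1/15, -151/30]^T
C A^{-1} B = 167/15
G(0) = D - C A^{-1} B = 0 - (167/15) = -167/15 ≈ -11.1333

-11.1333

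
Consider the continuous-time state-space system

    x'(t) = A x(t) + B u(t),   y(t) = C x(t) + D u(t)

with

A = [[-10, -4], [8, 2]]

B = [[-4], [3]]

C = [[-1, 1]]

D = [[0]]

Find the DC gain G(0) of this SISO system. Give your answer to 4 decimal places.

G(0) = C(-A)^{-1}B + D = -C A^{-1} B + D.
det A = 12, so A^{-1} = (1/12)·adj(A) = [[1/6, 1/3], [-2/3, -5/6]]
A^{-1} B = [1/3, 1/6]^T
C A^{-1} B = -1/6
G(0) = D - C A^{-1} B = 0 - (-1/6) = 1/6 ≈ 0.1667

0.1667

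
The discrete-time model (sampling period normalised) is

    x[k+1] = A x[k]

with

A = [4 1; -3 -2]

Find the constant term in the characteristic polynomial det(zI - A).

-5

For a 2×2 matrix, det(zI - A) = z^2 - (tr A)z + det A.
tr A = 2, det A = -5.
So p(z) = z^2 - 2z - 5.
The constant term is -5.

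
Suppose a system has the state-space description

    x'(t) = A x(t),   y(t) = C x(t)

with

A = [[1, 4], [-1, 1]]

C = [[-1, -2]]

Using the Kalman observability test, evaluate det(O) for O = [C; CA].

8

CA = [[1, -6]]
Observability matrix O = [C; CA] = [[-1, -2], [1, -6]]
det(O) = (-1)·(-6) - (-2)·1 = 6 - (-2) = 8
Since det(O) ≠ 0, rank(O) = 2 and the system is completely observable.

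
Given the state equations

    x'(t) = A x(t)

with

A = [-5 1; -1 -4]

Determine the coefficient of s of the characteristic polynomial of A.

For a 2×2 matrix, det(sI - A) = s^2 - (tr A)s + det A.
tr A = -9, det A = 21.
So p(s) = s^2 + 9s + 21.
The coefficient of s is 9.

9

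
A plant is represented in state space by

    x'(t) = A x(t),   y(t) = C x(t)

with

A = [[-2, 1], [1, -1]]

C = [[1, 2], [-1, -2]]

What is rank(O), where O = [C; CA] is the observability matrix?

2

CA = [[0, -1], [0, 1]]
Observability matrix O = [C; CA] = [[1, 2], [-1, -2], [0, -1], [0, 1]]
Take the 2×2 submatrix of O formed by rows 1, 3: [[1, 2], [0, -1]]. Its determinant is 1·(-1) - 2·0 = -1 - 0 = -1 ≠ 0.
So rank(O) ≥ 2; since O has 2 columns, rank(O) = 2.
rank(O) = 2 = n, so the pair (A, C) is completely observable.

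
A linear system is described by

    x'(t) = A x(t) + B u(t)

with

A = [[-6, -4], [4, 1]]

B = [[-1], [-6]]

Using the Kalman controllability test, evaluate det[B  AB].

190

AB = [[30], [-10]]
Controllability matrix C = [B  AB] = [[-1, 30], [-6, -10]]
det(C) = (-1)·(-10) - 30·(-6) = 10 - (-180) = 190
Since det(C) ≠ 0, rank(C) = 2 and the system is completely controllable.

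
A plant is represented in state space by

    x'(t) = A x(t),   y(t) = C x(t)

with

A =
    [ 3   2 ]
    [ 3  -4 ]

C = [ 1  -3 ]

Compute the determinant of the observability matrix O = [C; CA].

CA = [[-6, 14]]
Observability matrix O = [C; CA] = [[1, -3], [-6, 14]]
det(O) = 1·14 - (-3)·(-6) = 14 - 18 = -4
Since det(O) ≠ 0, rank(O) = 2 and the system is completely observable.

-4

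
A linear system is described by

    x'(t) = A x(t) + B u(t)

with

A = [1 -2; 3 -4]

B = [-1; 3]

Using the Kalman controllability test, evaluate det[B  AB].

AB = [[-7], [-15]]
Controllability matrix C = [B  AB] = [[-1, -7], [3, -15]]
det(C) = (-1)·(-15) - (-7)·3 = 15 - (-21) = 36
Since det(C) ≠ 0, rank(C) = 2 and the system is completely controllable.

36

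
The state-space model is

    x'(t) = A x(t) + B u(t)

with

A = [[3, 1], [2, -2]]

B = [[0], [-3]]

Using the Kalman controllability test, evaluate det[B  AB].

AB = [[-3], [6]]
Controllability matrix C = [B  AB] = [[0, -3], [-3, 6]]
det(C) = 0·6 - (-3)·(-3) = 0 - 9 = -9
Since det(C) ≠ 0, rank(C) = 2 and the system is completely controllable.

-9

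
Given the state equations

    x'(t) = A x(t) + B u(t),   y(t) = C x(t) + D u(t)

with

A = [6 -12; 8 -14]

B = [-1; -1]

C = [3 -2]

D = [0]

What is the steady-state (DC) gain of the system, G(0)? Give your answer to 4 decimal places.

G(0) = C(-A)^{-1}B + D = -C A^{-1} B + D.
det A = 12, so A^{-1} = (1/12)·adj(A) = [[-7/6, 1], [-2/3, 1/2]]
A^{-1} B = [1/6, 1/6]^T
C A^{-1} B = 1/6
G(0) = D - C A^{-1} B = 0 - (1/6) = -1/6 ≈ -0.1667

-0.1667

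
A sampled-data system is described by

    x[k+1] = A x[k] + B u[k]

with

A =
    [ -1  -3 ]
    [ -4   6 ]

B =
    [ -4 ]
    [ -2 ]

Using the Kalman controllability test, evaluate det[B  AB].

AB = [[10], [4]]
Controllability matrix C = [B  AB] = [[-4, 10], [-2, 4]]
det(C) = (-4)·4 - 10·(-2) = -16 - (-20) = 4
Since det(C) ≠ 0, rank(C) = 2 and the system is completely controllable.

4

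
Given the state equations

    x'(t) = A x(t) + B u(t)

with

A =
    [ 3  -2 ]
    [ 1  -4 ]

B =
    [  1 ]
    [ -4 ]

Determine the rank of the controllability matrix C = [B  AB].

2

AB = [[11], [17]]
Controllability matrix C = [B  AB] = [[1, 11], [-4, 17]]
det(C) = 1·17 - 11·(-4) = 17 - (-44) = 61 ≠ 0, so rank(C) = 2.
rank(C) = 2 = n, so the pair (A, B) is completely controllable.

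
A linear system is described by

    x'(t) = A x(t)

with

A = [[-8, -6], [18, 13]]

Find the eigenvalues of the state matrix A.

1, 4

det(sI - A) = s^2 - (tr A)s + det A, with tr A = (-8) + 13 = 5 and det A = (-8)·13 - (-6)·18 = -104 - (-108) = 4.
So p(s) = det(sI - A) = s^2 - 5s + 4.
Factor s^2 - 5s + 4: two numbers with sum 5 and product 4 are 4 and 1, so s^2 - 5s + 4 = (s - 4)(s - 1).
Hence p(s) = (s - 4) (s - 1), with roots 1, 4.
At least one eigenvalue has non-negative real part, so the system is not asymptotically stable.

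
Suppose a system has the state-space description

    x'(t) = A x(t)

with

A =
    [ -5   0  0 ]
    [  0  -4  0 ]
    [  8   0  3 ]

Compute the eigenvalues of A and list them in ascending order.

det(sI - A) = s^3 - (tr A)s^2 + (M11 + M22 + M33)s - det A, where Mii is the 2×2 principal minor of A obtained by deleting row i and column i.
tr A = (-5) + (-4) + 3 = -6; M11 = (-4)·3 - 0·0 = -12 - 0 = -12; M22 = (-5)·3 - 0·8 = -15 - 0 = -15; M33 = (-5)·(-4) - 0·0 = 20 - 0 = 20; sum of minors = -7.
det A = (-5)·((-4)·3 - 0·0) - 0·(0·3 - 0·8) + 0·(0·0 - (-4)·8) = (-5)·(-12) - 0·0 + 0·32 = 60.
So p(s) = det(sI - A) = s^3 + 6s^2 - 7s - 60.
Rational-root test: any integer root divides -60. Testing small divisors, s = 3 works: p(3) = 27 + 54 + (-21) + (-60) = 0, so (s - 3) is a factor.
Dividing, p(s) = (s - 3)(s^2 + 9s + 20).
Factor s^2 + 9s + 20: two numbers with sum -9 and product 20 are -4 and -5, so s^2 + 9s + 20 = (s + 4)(s + 5).
Hence p(s) = (s - 3) (s + 4) (s + 5), with roots -5, -4, 3.
At least one eigenvalue has non-negative real part, so the system is not asymptotically stable.

-5, -4, 3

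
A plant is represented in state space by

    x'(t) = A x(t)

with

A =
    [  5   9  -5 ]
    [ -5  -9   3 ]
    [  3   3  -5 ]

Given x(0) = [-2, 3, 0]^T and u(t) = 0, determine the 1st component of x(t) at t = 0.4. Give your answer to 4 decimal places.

det(sI - A) = s^3 - (tr A)s^2 + (M11 + M22 + M33)s - det A, where Mii is the 2×2 principal minor of A obtained by deleting row i and column i.
tr A = 5 + (-9) + (-5) = -9; M11 = (-9)·(-5) - 3·3 = 45 - 9 = 36; M22 = 5·(-5) - (-5)·3 = -25 - (-15) = -10; M33 = 5·(-9) - 9·(-5) = -45 - (-45) = 0; sum of minors = 26.
det A = 5·((-9)·(-5) - 3·3) - 9·((-5)·(-5) - 3·3) + (-5)·((-5)·3 - (-9)·3) = 5·36 - 9·16 + (-5)·12 = -24.
So p(s) = det(sI - A) = s^3 + 9s^2 + 26s + 24.
Rational-root test: any integer root divides 24. Testing small divisors, s = -2 works: p(-2) = -8 + 36 + (-52) + 24 = 0, so (s + 2) is a factor.
Dividing, p(s) = (s + 2)(s^2 + 7s + 12).
Factor s^2 + 7s + 12: two numbers with sum -7 and product 12 are -3 and -4, so s^2 + 7s + 12 = (s + 3)(s + 4).
Hence p(s) = (s + 2) (s + 3) (s + 4), with roots -4, -3, -2.
The eigenvalues -4, -3, -2 are distinct and real, so A is diagonalisable and x(t) = e^{At} x(0) = V diag(e^{λ_i t}) V^{-1} x(0), where the columns of V are the eigenvectors.
λ = -4: A - (-4)I = [[9, 9, -5], [-5, -5, 3], [3, 3, -1]]. v must be orthogonal to every row; (row 1) × (row 2) = [2, -2, 0], so take v_1 = [-1, 1, 0]^T.
λ = -3: A - (-3)I = [[8, 9, -5], [-5, -6, 3], [3, 3, -2]]. v must be orthogonal to every row; (row 1) × (row 2) = [-3, 1, -3], so take v_2 = [3, -1, 3]^T.
λ = -2: A - (-2)I = [[7, 9, -5], [-5, -7, 3], [3, 3, -3]]. v must be orthogonal to every row; (row 1) × (row 2) = [-8, 4, -4], so take v_3 = [-2, 1, -1]^T.
V = [v_1 v_2 v_3] = [[-1, 3, -2], [1, -1, 1], [0, 3, -1]] has det V = -1, so V^{-1} = adj(V)/det V = [[2, 3, -1], [-1, -1, 1], [-3, -3, 2]].
Modal coordinates z(0) = V^{-1} x(0): 2·(-2) + 3·3 + (-1)·0 = 5; (-1)·(-2) + (-1)·3 + 1·0 = -1; (-3)·(-2) + (-3)·3 + 2·0 = -3; so z(0) = [5, -1, -3]^T.
x_1(t) = Σ_i (v_i)_1 · z_i(0) · e^{λ_i t} (row 1 of V times the modal terms).
x_1(0.4) = (-1)·5·e^{-4·0.4} + 3·(-1)·e^{-3·0.4} + (-2)·(-3)·e^{-2·0.4} = (-5)·0.201897 + (-3)·0.301194 + 6·0.449329 = 0.7829.

0.7829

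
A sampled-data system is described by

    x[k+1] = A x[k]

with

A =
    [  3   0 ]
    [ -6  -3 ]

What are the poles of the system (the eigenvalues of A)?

det(zI - A) = z^2 - (tr A)z + det A, with tr A = 3 + (-3) = 0 and det A = 3·(-3) - 0·(-6) = -9 - 0 = -9.
So p(z) = det(zI - A) = z^2 - 9.
Factor z^2 - 9: two numbers with sum 0 and product -9 are 3 and -3, so z^2 - 9 = (z - 3)(z + 3).
Hence p(z) = (z - 3) (z + 3), with roots -3, 3.

-3, 3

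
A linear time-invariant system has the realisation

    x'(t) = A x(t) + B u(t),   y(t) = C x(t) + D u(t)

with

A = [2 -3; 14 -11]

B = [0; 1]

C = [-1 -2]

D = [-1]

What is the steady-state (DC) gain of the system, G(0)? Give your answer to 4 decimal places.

G(0) = C(-A)^{-1}B + D = -C A^{-1} B + D.
det A = 20, so A^{-1} = (1/20)·adj(A) = [[-11/20, 3/20], [-7/10, 1/10]]
A^{-1} B = [3/20, 1/10]^T
C A^{-1} B = -7/20
G(0) = D - C A^{-1} B = -1 - (-7/20) = -13/20 ≈ -0.6500

-0.6500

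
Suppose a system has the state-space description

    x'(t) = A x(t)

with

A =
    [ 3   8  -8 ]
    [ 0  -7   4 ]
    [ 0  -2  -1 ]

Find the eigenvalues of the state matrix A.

-5, -3, 3

det(sI - A) = s^3 - (tr A)s^2 + (M11 + M22 + M33)s - det A, where Mii is the 2×2 principal minor of A obtained by deleting row i and column i.
tr A = 3 + (-7) + (-1) = -5; M11 = (-7)·(-1) - 4·(-2) = 7 - (-8) = 15; M22 = 3·(-1) - (-8)·0 = -3 - 0 = -3; M33 = 3·(-7) - 8·0 = -21 - 0 = -21; sum of minors = -9.
det A = 3·((-7)·(-1) - 4·(-2)) - 8·(0·(-1) - 4·0) + (-8)·(0·(-2) - (-7)·0) = 3·15 - 8·0 + (-8)·0 = 45.
So p(s) = det(sI - A) = s^3 + 5s^2 - 9s - 45.
Rational-root test: any integer root divides -45. Testing small divisors, s = -3 works: p(-3) = -27 + 45 + 27 + (-45) = 0, so (s + 3) is a factor.
Dividing, p(s) = (s + 3)(s^2 + 2s - 15).
Factor s^2 + 2s - 15: two numbers with sum -2 and product -15 are 3 and -5, so s^2 + 2s - 15 = (s - 3)(s + 5).
Hence p(s) = (s - 3) (s + 3) (s + 5), with roots -5, -3, 3.
At least one eigenvalue has non-negative real part, so the system is not asymptotically stable.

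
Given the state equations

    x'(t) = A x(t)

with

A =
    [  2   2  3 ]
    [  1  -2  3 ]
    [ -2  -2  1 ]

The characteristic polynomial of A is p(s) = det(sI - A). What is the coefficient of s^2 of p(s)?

Expand det(sI - A) for the 3×3 matrix.
p(s) = s^3 - s^2 + 6s + 24.
(Check: constant term = det(-A) = (-1)^3 det A = 24; coefficient of s^2 = -tr A = -1.)
The coefficient of s^2 is -1.

-1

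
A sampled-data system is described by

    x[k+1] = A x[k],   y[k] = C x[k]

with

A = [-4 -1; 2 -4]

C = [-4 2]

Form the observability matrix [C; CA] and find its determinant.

-24

CA = [[20, -4]]
Observability matrix O = [C; CA] = [[-4, 2], [20, -4]]
det(O) = (-4)·(-4) - 2·20 = 16 - 40 = -24
Since det(O) ≠ 0, rank(O) = 2 and the system is completely observable.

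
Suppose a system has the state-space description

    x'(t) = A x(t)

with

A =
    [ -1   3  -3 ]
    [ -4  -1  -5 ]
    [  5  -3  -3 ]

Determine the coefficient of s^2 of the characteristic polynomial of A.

5

Expand det(sI - A) for the 3×3 matrix.
p(s) = s^3 + 5s^2 + 19s + 150.
(Check: constant term = det(-A) = (-1)^3 det A = 150; coefficient of s^2 = -tr A = 5.)
The coefficient of s^2 is 5.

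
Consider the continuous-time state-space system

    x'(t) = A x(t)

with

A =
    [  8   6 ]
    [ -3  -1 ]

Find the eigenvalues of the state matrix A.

det(sI - A) = s^2 - (tr A)s + det A, with tr A = 8 + (-1) = 7 and det A = 8·(-1) - 6·(-3) = -8 - (-18) = 10.
So p(s) = det(sI - A) = s^2 - 7s + 10.
Factor s^2 - 7s + 10: two numbers with sum 7 and product 10 are 5 and 2, so s^2 - 7s + 10 = (s - 5)(s - 2).
Hence p(s) = (s - 5) (s - 2), with roots 2, 5.
At least one eigenvalue has non-negative real part, so the system is not asymptotically stable.

2, 5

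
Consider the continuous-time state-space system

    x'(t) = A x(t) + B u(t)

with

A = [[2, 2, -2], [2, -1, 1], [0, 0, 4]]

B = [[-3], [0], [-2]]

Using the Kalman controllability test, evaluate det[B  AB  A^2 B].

AB = [[-2], [-8], [-8]]
A^2B = [[-4], [-4], [-32]]
Controllability matrix C = [B  AB  A^2B] = [[-3, -2, -4], [0, -8, -4], [-2, -8, -32]]
Expanding along the first row, det(C) = (-3)·((-8)·(-32) - (-4)·(-8)) - (-2)·(0·(-32) - (-4)·(-2)) + (-4)·(0·(-8) - (-8)·(-2)) = (-3)·224 - (-2)·(-8) + (-4)·(-16) = -624
Since det(C) ≠ 0, rank(C) = 3 and the system is completely controllable.

-624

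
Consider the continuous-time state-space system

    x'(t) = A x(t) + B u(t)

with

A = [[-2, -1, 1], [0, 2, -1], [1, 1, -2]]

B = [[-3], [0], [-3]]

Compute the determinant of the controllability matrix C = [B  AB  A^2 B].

AB = [[3], [3], [3]]
A^2B = [[-6], [3], [0]]
Controllability matrix C = [B  AB  A^2B] = [[-3, 3, -6], [0, 3, 3], [-3, 3, 0]]
Expanding along the first row, det(C) = (-3)·(3·0 - 3·3) - 3·(0·0 - 3·(-3)) + (-6)·(0·3 - 3·(-3)) = (-3)·(-9) - 3·9 + (-6)·9 = -54
Since det(C) ≠ 0, rank(C) = 3 and the system is completely controllable.

-54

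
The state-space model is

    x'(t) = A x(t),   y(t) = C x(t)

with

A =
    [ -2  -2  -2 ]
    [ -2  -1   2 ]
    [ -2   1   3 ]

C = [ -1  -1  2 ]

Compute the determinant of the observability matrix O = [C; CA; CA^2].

CA = [[0, 5, 6]]
CA^2 = [[-22, 1, 28]]
Observability matrix O = [C; CA; CA^2] = [[-1, -1, 2], [0, 5, 6], [-22, 1, 28]]
Expanding along the first row, det(O) = (-1)·(5·28 - 6·1) - (-1)·(0·28 - 6·(-22)) + 2·(0·1 - 5·(-22)) = (-1)·134 - (-1)·132 + 2·110 = 218
Since det(O) ≠ 0, rank(O) = 3 and the system is completely observable.

218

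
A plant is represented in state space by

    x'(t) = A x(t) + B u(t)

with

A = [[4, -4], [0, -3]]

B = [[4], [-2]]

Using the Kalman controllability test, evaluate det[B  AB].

72

AB = [[24], [6]]
Controllability matrix C = [B  AB] = [[4, 24], [-2, 6]]
det(C) = 4·6 - 24·(-2) = 24 - (-48) = 72
Since det(C) ≠ 0, rank(C) = 2 and the system is completely controllable.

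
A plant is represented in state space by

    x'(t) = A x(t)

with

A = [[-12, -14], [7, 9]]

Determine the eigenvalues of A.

det(sI - A) = s^2 - (tr A)s + det A, with tr A = (-12) + 9 = -3 and det A = (-12)·9 - (-14)·7 = -108 - (-98) = -10.
So p(s) = det(sI - A) = s^2 + 3s - 10.
Factor s^2 + 3s - 10: two numbers with sum -3 and product -10 are 2 and -5, so s^2 + 3s - 10 = (s - 2)(s + 5).
Hence p(s) = (s - 2) (s + 5), with roots -5, 2.
At least one eigenvalue has non-negative real part, so the system is not asymptotically stable.

-5, 2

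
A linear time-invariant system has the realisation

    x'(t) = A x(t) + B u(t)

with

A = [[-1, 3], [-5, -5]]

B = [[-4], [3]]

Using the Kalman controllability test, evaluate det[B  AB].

-59

AB = [[13], [5]]
Controllability matrix C = [B  AB] = [[-4, 13], [3, 5]]
det(C) = (-4)·5 - 13·3 = -20 - 39 = -59
Since det(C) ≠ 0, rank(C) = 2 and the system is completely controllable.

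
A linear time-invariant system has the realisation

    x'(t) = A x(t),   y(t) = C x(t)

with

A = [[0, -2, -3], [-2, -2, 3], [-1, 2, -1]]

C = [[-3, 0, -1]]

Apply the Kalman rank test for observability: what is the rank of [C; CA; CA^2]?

3

CA = [[1, 4, 10]]
CA^2 = [[-18, 10, -1]]
Observability matrix O = [C; CA; CA^2] = [[-3, 0, -1], [1, 4, 10], [-18, 10, -1]]
det(O) = (-3)·(4·(-1) - 10·10) - 0·(1·(-1) - 10·(-18)) + (-1)·(1·10 - 4·(-18)) = (-3)·(-104) - 0·179 + (-1)·82 = 230 ≠ 0, so rank(O) = 3.
rank(O) = 3 = n, so the pair (A, C) is completely observable.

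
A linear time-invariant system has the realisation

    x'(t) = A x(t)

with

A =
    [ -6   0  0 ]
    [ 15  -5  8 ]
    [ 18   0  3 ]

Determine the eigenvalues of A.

-6, -5, 3

det(sI - A) = s^3 - (tr A)s^2 + (M11 + M22 + M33)s - det A, where Mii is the 2×2 principal minor of A obtained by deleting row i and column i.
tr A = (-6) + (-5) + 3 = -8; M11 = (-5)·3 - 8·0 = -15 - 0 = -15; M22 = (-6)·3 - 0·18 = -18 - 0 = -18; M33 = (-6)·(-5) - 0·15 = 30 - 0 = 30; sum of minors = -3.
det A = (-6)·((-5)·3 - 8·0) - 0·(15·3 - 8·18) + 0·(15·0 - (-5)·18) = (-6)·(-15) - 0·(-99) + 0·90 = 90.
So p(s) = det(sI - A) = s^3 + 8s^2 - 3s - 90.
Rational-root test: any integer root divides -90. Testing small divisors, s = 3 works: p(3) = 27 + 72 + (-9) + (-90) = 0, so (s - 3) is a factor.
Dividing, p(s) = (s - 3)(s^2 + 11s + 30).
Factor s^2 + 11s + 30: two numbers with sum -11 and product 30 are -5 and -6, so s^2 + 11s + 30 = (s + 5)(s + 6).
Hence p(s) = (s - 3) (s + 5) (s + 6), with roots -6, -5, 3.
At least one eigenvalue has non-negative real part, so the system is not asymptotically stable.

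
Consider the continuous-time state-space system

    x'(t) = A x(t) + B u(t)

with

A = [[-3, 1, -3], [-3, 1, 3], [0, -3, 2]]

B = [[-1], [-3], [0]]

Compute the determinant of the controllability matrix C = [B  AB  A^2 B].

972

AB = [[0], [0], [9]]
A^2B = [[-27], [27], [18]]
Controllability matrix C = [B  AB  A^2B] = [[-1, 0, -27], [-3, 0, 27], [0, 9, 18]]
Expanding along the first row, det(C) = (-1)·(0·18 - 27·9) - 0·((-3)·18 - 27·0) + (-27)·((-3)·9 - 0·0) = (-1)·(-243) - 0·(-54) + (-27)·(-27) = 972
Since det(C) ≠ 0, rank(C) = 3 and the system is completely controllable.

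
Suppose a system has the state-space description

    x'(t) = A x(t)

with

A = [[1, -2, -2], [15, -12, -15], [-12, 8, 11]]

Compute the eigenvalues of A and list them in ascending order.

det(sI - A) = s^3 - (tr A)s^2 + (M11 + M22 + M33)s - det A, where Mii is the 2×2 principal minor of A obtained by deleting row i and column i.
tr A = 1 + (-12) + 11 = 0; M11 = (-12)·11 - (-15)·8 = -132 - (-120) = -12; M22 = 1·11 - (-2)·(-12) = 11 - 24 = -13; M33 = 1·(-12) - (-2)·15 = -12 - (-30) = 18; sum of minors = -7.
det A = 1·((-12)·11 - (-15)·8) - (-2)·(15·11 - (-15)·(-12)) + (-2)·(15·8 - (-12)·(-12)) = 1·(-12) - (-2)·(-15) + (-2)·(-24) = 6.
So p(s) = det(sI - A) = s^3 - 7s - 6.
Rational-root test: any integer root divides -6. Testing small divisors, s = -1 works: p(-1) = -1 + 0 + 7 + (-6) = 0, so (s + 1) is a factor.
Dividing, p(s) = (s + 1)(s^2 - s - 6).
Factor s^2 - s - 6: two numbers with sum 1 and product -6 are 3 and -2, so s^2 - s - 6 = (s - 3)(s + 2).
Hence p(s) = (s - 3) (s + 1) (s + 2), with roots -2, -1, 3.
At least one eigenvalue has non-negative real part, so the system is not asymptotically stable.

-2, -1, 3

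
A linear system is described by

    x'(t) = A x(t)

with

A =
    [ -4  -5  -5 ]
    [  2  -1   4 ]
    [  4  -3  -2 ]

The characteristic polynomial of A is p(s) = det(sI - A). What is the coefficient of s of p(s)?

56

Expand det(sI - A) for the 3×3 matrix.
p(s) = s^3 + 7s^2 + 56s + 146.
(Check: constant term = det(-A) = (-1)^3 det A = 146; coefficient of s^2 = -tr A = 7.)
The coefficient of s is 56.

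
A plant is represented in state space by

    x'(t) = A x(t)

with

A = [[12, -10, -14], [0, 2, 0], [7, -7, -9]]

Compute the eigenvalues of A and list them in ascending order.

det(sI - A) = s^3 - (tr A)s^2 + (M11 + M22 + M33)s - det A, where Mii is the 2×2 principal minor of A obtained by deleting row i and column i.
tr A = 12 + 2 + (-9) = 5; M11 = 2·(-9) - 0·(-7) = -18 - 0 = -18; M22 = 12·(-9) - (-14)·7 = -108 - (-98) = -10; M33 = 12·2 - (-10)·0 = 24 - 0 = 24; sum of minors = -4.
det A = 12·(2·(-9) - 0·(-7)) - (-10)·(0·(-9) - 0·7) + (-14)·(0·(-7) - 2·7) = 12·(-18) - (-10)·0 + (-14)·(-14) = -20.
So p(s) = det(sI - A) = s^3 - 5s^2 - 4s + 20.
Rational-root test: any integer root divides 20. Testing small divisors, s = -2 works: p(-2) = -8 + (-20) + 8 + 20 = 0, so (s + 2) is a factor.
Dividing, p(s) = (s + 2)(s^2 - 7s + 10).
Factor s^2 - 7s + 10: two numbers with sum 7 and product 10 are 5 and 2, so s^2 - 7s + 10 = (s - 5)(s - 2).
Hence p(s) = (s - 5) (s - 2) (s + 2), with roots -2, 2, 5.
At least one eigenvalue has non-negative real part, so the system is not asymptotically stable.

-2, 2, 5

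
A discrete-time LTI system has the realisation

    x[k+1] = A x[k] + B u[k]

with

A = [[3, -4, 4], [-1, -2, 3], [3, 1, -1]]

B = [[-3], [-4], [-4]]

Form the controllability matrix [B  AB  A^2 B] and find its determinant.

-1405

AB = [[-9], [-1], [-9]]
A^2B = [[-59], [-16], [-19]]
Controllability matrix C = [B  AB  A^2B] = [[-3, -9, -59], [-4, -1, -16], [-4, -9, -19]]
Expanding along the first row, det(C) = (-3)·((-1)·(-19) - (-16)·(-9)) - (-9)·((-4)·(-19) - (-16)·(-4)) + (-59)·((-4)·(-9) - (-1)·(-4)) = (-3)·(-125) - (-9)·12 + (-59)·32 = -1405
Since det(C) ≠ 0, rank(C) = 3 and the system is completely controllable.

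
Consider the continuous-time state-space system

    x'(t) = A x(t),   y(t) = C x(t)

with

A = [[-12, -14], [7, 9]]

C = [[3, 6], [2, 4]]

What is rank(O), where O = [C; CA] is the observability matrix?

CA = [[6, 12], [4, 8]]
Observability matrix O = [C; CA] = [[3, 6], [2, 4], [6, 12], [4, 8]]
Every row of O is a scalar multiple of row 1 = [3, 6] (multipliers 1, 2/3, 2, 4/3), so the rows span a one-dimensional space.
O ≠ 0, hence rank(O) = 1.
rank(O) = 1 < n = 2, so the pair (A, C) is not completely observable.

1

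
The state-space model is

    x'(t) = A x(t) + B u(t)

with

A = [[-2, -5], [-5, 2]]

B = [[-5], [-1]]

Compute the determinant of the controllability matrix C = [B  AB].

AB = [[15], [23]]
Controllability matrix C = [B  AB] = [[-5, 15], [-1, 23]]
det(C) = (-5)·23 - 15·(-1) = -115 - (-15) = -100
Since det(C) ≠ 0, rank(C) = 2 and the system is completely controllable.

-100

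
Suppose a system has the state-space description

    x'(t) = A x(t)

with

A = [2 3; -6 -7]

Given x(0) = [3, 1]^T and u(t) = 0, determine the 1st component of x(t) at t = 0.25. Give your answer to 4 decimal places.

3.9801

det(sI - A) = s^2 - (tr A)s + det A, with tr A = 2 + (-7) = -5 and det A = 2·(-7) - 3·(-6) = -14 - (-18) = 4.
So p(s) = det(sI - A) = s^2 + 5s + 4.
Factor s^2 + 5s + 4: two numbers with sum -5 and product 4 are -1 and -4, so s^2 + 5s + 4 = (s + 1)(s + 4).
Hence p(s) = (s + 1) (s + 4), with roots -4, -1.
The eigenvalues -4, -1 are distinct and real, so A is diagonalisable and x(t) = e^{At} x(0) = V diag(e^{λ_i t}) V^{-1} x(0), where the columns of V are the eigenvectors.
λ = -4: A - (-4)I = [[6, 3], [-6, -3]]. Row 1 gives 6·v1 + 3·v2 = 0, so take v_1 = [-1, 2]^T.
λ = -1: A - (-1)I = [[3, 3], [-6, -6]]. Row 1 gives 3·v1 + 3·v2 = 0, so take v_2 = [1, -1]^T.
V = [v_1 v_2] = [[-1, 1], [2, -1]] has det V = -1, so V^{-1} = adj(V)/det V = [[1, 1], [2, 1]].
Modal coordinates z(0) = V^{-1} x(0): 1·3 + 1·1 = 4; 2·3 + 1·1 = 7; so z(0) = [4, 7]^T.
x_1(t) = Σ_i (v_i)_1 · z_i(0) · e^{λ_i t} (row 1 of V times the modal terms).
x_1(0.25) = (-1)·4·e^{-4·0.25} + 1·7·e^{-1·0.25} = (-4)·0.367879 + 7·0.778801 = 3.9801.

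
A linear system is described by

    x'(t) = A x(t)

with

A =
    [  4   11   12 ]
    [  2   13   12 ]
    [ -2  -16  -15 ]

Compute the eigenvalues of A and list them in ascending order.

-3, 2, 3

det(sI - A) = s^3 - (tr A)s^2 + (M11 + M22 + M33)s - det A, where Mii is the 2×2 principal minor of A obtained by deleting row i and column i.
tr A = 4 + 13 + (-15) = 2; M11 = 13·(-15) - 12·(-16) = -195 - (-192) = -3; M22 = 4·(-15) - 12·(-2) = -60 - (-24) = -36; M33 = 4·13 - 11·2 = 52 - 22 = 30; sum of minors = -9.
det A = 4·(13·(-15) - 12·(-16)) - 11·(2·(-15) - 12·(-2)) + 12·(2·(-16) - 13·(-2)) = 4·(-3) - 11·(-6) + 12·(-6) = -18.
So p(s) = det(sI - A) = s^3 - 2s^2 - 9s + 18.
Rational-root test: any integer root divides 18. Testing small divisors, s = 2 works: p(2) = 8 + (-8) + (-18) + 18 = 0, so (s - 2) is a factor.
Dividing, p(s) = (s - 2)(s^2 - 9).
Factor s^2 - 9: two numbers with sum 0 and product -9 are 3 and -3, so s^2 - 9 = (s - 3)(s + 3).
Hence p(s) = (s - 3) (s - 2) (s + 3), with roots -3, 2, 3.
At least one eigenvalue has non-negative real part, so the system is not asymptotically stable.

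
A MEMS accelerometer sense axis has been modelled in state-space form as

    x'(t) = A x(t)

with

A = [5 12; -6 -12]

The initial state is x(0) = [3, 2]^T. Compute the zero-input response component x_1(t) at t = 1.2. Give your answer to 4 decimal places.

det(sI - A) = s^2 - (tr A)s + det A, with tr A = 5 + (-12) = -7 and det A = 5·(-12) - 12·(-6) = -60 - (-72) = 12.
So p(s) = det(sI - A) = s^2 + 7s + 12.
Factor s^2 + 7s + 12: two numbers with sum -7 and product 12 are -3 and -4, so s^2 + 7s + 12 = (s + 3)(s + 4).
Hence p(s) = (s + 3) (s + 4), with roots -4, -3.
The eigenvalues -4, -3 are distinct and real, so A is diagonalisable and x(t) = e^{At} x(0) = V diag(e^{λ_i t}) V^{-1} x(0), where the columns of V are the eigenvectors.
λ = -4: A - (-4)I = [[9, 12], [-6, -8]]. Row 1 gives 9·v1 + 12·v2 = 0, so take v_1 = [-4, 3]^T.
λ = -3: A - (-3)I = [[8, 12], [-6, -9]]. Row 1 gives 8·v1 + 12·v2 = 0, so take v_2 = [3, -2]^T.
V = [v_1 v_2] = [[-4, 3], [3, -2]] has det V = -1, so V^{-1} = adj(V)/det V = [[2, 3], [3, 4]].
Modal coordinates z(0) = V^{-1} x(0): 2·3 + 3·2 = 12; 3·3 + 4·2 = 17; so z(0) = [12, 17]^T.
x_1(t) = Σ_i (v_i)_1 · z_i(0) · e^{λ_i t} (row 1 of V times the modal terms).
x_1(1.2) = (-4)·12·e^{-4·1.2} + 3·17·e^{-3·1.2} = (-48)·0.008230 + 51·0.027324 = 0.9985.

0.9985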